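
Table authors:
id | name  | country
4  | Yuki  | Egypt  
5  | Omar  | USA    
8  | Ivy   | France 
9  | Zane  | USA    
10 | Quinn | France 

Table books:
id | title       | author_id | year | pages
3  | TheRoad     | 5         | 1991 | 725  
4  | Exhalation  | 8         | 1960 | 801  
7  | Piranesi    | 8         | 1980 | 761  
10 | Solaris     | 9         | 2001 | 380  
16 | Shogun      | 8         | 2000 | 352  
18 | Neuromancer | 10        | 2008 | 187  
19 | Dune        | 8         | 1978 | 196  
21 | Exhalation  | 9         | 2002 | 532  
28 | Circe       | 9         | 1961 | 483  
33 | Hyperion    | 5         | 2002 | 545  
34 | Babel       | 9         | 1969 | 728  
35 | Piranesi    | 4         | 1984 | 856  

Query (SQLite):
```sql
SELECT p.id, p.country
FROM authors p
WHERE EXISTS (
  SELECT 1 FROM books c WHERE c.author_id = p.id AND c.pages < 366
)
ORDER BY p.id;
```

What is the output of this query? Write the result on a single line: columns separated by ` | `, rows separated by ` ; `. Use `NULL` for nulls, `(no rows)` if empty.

For each authors row, check whether any books with matching author_id has pages < 366.
Keep rows where that is true.

8 | France ; 10 | France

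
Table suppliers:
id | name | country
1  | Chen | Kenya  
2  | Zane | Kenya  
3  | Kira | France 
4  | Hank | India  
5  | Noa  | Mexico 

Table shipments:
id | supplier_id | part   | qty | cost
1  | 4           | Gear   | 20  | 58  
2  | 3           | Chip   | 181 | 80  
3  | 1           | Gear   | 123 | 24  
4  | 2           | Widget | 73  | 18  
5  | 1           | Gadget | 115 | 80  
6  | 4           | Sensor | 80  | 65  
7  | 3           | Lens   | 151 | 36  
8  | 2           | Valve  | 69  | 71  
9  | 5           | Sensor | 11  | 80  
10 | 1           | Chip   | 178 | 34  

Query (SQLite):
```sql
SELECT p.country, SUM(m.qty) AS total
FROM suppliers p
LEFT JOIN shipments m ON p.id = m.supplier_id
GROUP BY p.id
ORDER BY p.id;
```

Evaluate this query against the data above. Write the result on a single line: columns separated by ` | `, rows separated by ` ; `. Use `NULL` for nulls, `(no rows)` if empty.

LEFT JOIN keeps every suppliers row; unmatched ones get NULL for shipments columns.
Group by suppliers.id and compute SUM(m.qty). SUM over an all-NULL group is NULL.
  1: ids {3, 5, 10} → SUM(m.qty)=416
  2: ids {4, 8} → SUM(m.qty)=142
  3: ids {2, 7} → SUM(m.qty)=332
  4: ids {1, 6} → SUM(m.qty)=100
  5: ids {9} → SUM(m.qty)=11

Kenya | 416 ; Kenya | 142 ; France | 332 ; India | 100 ; Mexico | 11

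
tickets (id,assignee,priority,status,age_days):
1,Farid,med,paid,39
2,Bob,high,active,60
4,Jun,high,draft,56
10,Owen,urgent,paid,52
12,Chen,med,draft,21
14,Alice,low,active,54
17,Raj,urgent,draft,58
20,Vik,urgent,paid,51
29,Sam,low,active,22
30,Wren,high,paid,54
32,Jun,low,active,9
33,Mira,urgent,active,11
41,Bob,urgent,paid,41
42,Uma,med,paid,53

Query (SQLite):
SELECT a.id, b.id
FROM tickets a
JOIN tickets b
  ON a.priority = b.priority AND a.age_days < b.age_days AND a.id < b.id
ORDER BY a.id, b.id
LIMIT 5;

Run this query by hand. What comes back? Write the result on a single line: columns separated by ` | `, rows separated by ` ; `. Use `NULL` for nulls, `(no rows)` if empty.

Pairs (a,b) with same priority, a.age_days < b.age_days, a.id < b.id.
priority groups: high:{2,4,30} low:{14,29,32} med:{1,12,42} urgent:{10,17,20,33,41}
Ordered by (a.id, b.id); first 5.

1 | 42 ; 10 | 17 ; 12 | 42 ; 33 | 41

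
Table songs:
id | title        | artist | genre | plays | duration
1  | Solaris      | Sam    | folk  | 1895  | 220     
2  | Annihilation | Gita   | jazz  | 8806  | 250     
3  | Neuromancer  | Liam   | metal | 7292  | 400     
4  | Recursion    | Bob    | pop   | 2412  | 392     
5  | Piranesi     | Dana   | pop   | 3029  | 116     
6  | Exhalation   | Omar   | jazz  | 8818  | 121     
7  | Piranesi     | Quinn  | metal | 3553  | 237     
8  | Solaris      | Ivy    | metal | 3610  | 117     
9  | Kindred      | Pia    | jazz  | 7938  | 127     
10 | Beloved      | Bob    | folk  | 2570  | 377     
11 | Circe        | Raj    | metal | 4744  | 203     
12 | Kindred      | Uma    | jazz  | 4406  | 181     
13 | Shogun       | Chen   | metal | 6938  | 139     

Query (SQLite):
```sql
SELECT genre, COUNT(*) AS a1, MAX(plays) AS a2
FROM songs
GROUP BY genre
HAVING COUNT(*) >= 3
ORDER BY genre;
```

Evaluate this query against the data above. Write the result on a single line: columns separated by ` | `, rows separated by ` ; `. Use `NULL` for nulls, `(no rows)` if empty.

Group songs by genre.
Per group compute: COUNT(*), MAX(plays).
HAVING: drop groups with fewer than 3 rows.
  folk: ids {1, 10} → COUNT(*)=2, MAX(plays)=2570
  jazz: ids {2, 6, 9, 12} → COUNT(*)=4, MAX(plays)=8818
  metal: ids {3, 7, 8, 11, 13} → COUNT(*)=5, MAX(plays)=7292
  pop: ids {4, 5} → COUNT(*)=2, MAX(plays)=3029

jazz | 4 | 8818 ; metal | 5 | 7292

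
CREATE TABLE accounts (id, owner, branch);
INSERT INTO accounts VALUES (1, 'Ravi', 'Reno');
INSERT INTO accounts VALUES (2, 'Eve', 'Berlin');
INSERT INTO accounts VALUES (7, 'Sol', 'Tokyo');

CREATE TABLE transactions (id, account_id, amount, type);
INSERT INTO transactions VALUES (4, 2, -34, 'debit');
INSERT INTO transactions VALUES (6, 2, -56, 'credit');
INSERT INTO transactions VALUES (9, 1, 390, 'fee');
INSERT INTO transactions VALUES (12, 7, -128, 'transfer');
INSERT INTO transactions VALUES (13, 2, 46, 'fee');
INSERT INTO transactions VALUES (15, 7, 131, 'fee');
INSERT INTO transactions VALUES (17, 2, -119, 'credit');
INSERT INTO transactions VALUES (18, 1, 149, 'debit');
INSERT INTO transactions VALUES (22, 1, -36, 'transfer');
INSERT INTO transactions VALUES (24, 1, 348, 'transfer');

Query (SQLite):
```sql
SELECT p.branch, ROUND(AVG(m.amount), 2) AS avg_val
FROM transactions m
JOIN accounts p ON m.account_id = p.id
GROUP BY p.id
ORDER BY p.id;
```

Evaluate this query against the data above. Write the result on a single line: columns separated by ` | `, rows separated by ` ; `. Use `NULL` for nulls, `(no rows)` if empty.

Reno | 212.75 ; Berlin | -40.75 ; Tokyo | 1.5

Join each transactions row to its accounts via account_id.
Group joined rows by accounts.id; compute ROUND(AVG(m.amount), 2) per group.
  1: ids {9, 18, 22, 24} → ROUND(AVG(m.amount), 2)=212.75
  2: ids {4, 6, 13, 17} → ROUND(AVG(m.amount), 2)=-40.75
  7: ids {12, 15} → ROUND(AVG(m.amount), 2)=1.5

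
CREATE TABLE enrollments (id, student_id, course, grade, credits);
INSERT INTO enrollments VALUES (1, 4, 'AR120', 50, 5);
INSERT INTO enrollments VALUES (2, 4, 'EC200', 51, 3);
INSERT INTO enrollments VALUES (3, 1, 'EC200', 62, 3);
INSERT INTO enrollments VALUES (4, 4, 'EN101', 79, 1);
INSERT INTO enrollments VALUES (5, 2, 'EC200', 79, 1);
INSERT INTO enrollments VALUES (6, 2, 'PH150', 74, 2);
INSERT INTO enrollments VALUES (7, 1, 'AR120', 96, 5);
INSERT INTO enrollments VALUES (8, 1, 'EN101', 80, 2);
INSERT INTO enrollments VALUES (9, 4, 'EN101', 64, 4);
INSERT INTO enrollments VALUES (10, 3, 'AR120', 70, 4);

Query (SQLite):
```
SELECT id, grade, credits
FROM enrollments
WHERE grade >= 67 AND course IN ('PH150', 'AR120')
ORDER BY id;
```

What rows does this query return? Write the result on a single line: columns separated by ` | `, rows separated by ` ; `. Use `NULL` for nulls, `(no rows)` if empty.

grade >= 67: ids {4, 5, 6, 7, 8, 10}
course IN ('PH150', 'AR120'): ids {1, 6, 7, 10}
Combine with AND.

6 | 74 | 2 ; 7 | 96 | 5 ; 10 | 70 | 4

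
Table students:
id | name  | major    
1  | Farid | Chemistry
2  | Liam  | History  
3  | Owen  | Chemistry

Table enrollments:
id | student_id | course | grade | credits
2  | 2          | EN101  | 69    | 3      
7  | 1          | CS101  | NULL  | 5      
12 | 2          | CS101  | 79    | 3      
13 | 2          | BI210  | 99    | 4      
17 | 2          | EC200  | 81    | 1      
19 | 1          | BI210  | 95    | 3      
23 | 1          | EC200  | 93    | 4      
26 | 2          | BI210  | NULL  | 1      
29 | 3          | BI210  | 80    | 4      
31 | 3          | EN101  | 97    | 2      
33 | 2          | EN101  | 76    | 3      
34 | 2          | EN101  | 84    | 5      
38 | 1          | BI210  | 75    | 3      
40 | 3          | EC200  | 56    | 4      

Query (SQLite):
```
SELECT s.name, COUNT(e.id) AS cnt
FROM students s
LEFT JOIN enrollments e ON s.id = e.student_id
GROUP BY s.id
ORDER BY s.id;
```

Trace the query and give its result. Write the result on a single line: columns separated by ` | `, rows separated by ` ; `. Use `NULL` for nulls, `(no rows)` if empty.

LEFT JOIN keeps every students row; unmatched ones get NULL for enrollments columns.
Group by students.id and compute COUNT(e.id). COUNT(col) of an all-NULL group is 0.
  1: ids {7, 19, 23, 38} → COUNT(e.id)=4
  2: ids {2, 12, 13, 17, 26, 33, 34} → COUNT(e.id)=7
  3: ids {29, 31, 40} → COUNT(e.id)=3

Farid | 4 ; Liam | 7 ; Owen | 3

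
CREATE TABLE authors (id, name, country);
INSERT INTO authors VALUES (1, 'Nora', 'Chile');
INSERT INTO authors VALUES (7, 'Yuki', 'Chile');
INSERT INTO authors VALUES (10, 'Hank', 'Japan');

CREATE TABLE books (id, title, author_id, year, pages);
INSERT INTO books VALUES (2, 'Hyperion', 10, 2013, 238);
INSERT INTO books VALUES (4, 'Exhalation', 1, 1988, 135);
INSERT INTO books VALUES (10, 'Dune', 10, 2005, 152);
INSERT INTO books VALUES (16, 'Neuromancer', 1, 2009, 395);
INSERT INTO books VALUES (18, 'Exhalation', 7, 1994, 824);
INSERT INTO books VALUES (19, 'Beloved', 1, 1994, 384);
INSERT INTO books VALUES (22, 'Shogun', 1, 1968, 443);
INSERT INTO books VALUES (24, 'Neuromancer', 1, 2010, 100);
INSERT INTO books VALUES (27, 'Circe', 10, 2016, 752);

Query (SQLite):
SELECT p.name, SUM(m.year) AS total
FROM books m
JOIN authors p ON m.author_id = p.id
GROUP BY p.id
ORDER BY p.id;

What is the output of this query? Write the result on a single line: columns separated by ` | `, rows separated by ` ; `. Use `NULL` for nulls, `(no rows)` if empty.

Nora | 9969 ; Yuki | 1994 ; Hank | 6034

Join each books row to its authors via author_id.
Group joined rows by authors.id; compute SUM(m.year) per group.
  1: ids {4, 16, 19, 22, 24} → SUM(m.year)=9969
  7: ids {18} → SUM(m.year)=1994
  10: ids {2, 10, 27} → SUM(m.year)=6034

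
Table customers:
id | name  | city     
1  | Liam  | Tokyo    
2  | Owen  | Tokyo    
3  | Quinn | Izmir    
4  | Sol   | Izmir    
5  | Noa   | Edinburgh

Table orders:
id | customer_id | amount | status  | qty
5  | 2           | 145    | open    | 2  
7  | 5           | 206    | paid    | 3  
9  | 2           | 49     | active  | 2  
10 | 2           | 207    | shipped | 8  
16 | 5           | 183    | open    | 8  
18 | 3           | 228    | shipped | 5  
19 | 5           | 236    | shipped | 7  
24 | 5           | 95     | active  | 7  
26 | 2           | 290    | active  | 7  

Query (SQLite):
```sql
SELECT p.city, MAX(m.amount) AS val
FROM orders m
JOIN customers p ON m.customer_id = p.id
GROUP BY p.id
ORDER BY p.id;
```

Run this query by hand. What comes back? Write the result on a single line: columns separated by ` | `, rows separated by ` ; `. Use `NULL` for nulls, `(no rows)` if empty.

Tokyo | 290 ; Izmir | 228 ; Edinburgh | 236

Join each orders row to its customers via customer_id.
Group joined rows by customers.id; compute MAX(m.amount) per group.
  2: ids {5, 9, 10, 26} → MAX(m.amount)=290
  3: ids {18} → MAX(m.amount)=228
  5: ids {7, 16, 19, 24} → MAX(m.amount)=236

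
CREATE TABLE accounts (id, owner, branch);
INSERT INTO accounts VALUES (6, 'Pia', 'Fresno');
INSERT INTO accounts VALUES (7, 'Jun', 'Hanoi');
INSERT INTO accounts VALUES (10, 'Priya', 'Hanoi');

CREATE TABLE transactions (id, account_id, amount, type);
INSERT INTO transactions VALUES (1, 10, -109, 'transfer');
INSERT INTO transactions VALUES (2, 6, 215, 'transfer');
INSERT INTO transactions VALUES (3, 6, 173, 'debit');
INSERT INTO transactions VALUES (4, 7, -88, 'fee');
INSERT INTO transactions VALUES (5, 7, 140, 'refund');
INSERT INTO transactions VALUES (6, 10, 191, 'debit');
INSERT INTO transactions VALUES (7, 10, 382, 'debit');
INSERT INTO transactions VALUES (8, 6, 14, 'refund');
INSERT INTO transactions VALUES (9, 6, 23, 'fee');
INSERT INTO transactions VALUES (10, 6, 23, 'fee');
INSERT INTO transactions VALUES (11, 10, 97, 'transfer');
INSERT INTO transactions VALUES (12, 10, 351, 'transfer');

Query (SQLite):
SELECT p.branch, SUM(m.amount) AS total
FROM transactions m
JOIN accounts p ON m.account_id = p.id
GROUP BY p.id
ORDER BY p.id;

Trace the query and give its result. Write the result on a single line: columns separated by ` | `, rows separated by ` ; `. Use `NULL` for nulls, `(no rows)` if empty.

Fresno | 448 ; Hanoi | 52 ; Hanoi | 912

Join each transactions row to its accounts via account_id.
Group joined rows by accounts.id; compute SUM(m.amount) per group.
  6: ids {2, 3, 8, 9, 10} → SUM(m.amount)=448
  7: ids {4, 5} → SUM(m.amount)=52
  10: ids {1, 6, 7, 11, 12} → SUM(m.amount)=912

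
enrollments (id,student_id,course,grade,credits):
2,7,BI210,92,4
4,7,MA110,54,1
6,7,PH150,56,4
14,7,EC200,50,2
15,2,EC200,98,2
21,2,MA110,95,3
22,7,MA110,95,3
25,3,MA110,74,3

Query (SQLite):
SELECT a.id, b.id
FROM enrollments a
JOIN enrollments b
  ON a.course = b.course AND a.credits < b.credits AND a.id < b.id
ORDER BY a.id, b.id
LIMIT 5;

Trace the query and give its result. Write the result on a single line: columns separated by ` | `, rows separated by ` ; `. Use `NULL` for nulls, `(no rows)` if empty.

Pairs (a,b) with same course, a.credits < b.credits, a.id < b.id.
course groups: BI210:{2} EC200:{14,15} MA110:{4,21,22,25} PH150:{6}
Ordered by (a.id, b.id); first 5.

4 | 21 ; 4 | 22 ; 4 | 25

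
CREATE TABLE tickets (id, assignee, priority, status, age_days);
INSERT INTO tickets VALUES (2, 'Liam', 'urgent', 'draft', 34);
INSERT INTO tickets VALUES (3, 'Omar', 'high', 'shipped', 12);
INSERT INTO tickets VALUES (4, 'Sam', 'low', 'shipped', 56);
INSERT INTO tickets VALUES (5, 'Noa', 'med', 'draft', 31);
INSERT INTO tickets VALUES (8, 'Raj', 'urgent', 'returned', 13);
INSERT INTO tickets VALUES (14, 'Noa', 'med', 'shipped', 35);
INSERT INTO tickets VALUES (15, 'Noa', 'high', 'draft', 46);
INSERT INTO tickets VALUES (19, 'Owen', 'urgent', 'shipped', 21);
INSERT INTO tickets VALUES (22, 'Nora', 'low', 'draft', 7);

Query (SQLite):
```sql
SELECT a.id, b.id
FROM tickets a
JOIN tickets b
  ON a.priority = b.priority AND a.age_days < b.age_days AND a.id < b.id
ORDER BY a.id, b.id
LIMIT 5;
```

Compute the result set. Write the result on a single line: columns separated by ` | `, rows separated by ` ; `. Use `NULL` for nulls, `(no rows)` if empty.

Pairs (a,b) with same priority, a.age_days < b.age_days, a.id < b.id.
priority groups: high:{3,15} low:{4,22} med:{5,14} urgent:{2,8,19}
Ordered by (a.id, b.id); first 5.

3 | 15 ; 5 | 14 ; 8 | 19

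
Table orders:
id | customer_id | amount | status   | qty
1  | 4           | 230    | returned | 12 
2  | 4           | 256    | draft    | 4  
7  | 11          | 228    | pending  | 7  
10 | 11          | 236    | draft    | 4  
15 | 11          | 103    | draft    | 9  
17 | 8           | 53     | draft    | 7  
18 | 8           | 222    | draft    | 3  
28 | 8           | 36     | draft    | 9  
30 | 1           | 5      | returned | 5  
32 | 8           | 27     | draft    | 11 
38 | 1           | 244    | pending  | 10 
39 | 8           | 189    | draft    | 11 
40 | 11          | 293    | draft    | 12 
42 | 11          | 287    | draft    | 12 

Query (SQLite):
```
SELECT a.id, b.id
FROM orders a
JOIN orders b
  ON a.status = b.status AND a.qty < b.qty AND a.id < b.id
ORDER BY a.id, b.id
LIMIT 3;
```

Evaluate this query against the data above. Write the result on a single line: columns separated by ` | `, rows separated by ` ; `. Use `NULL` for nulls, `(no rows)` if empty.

Pairs (a,b) with same status, a.qty < b.qty, a.id < b.id.
status groups: draft:{2,10,15,17,18,28,32,39,40,42} pending:{7,38} returned:{1,30}
Ordered by (a.id, b.id); first 3.

2 | 15 ; 2 | 17 ; 2 | 28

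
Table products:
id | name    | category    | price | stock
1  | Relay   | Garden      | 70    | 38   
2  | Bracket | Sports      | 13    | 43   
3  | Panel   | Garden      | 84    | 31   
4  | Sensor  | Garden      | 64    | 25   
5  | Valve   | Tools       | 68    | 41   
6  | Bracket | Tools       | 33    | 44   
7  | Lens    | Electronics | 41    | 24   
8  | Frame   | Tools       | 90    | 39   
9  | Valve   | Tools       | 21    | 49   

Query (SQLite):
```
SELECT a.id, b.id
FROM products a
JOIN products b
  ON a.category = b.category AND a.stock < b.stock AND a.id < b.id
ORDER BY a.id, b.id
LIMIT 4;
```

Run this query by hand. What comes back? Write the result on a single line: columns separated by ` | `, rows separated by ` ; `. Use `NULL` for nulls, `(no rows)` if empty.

5 | 6 ; 5 | 9 ; 6 | 9 ; 8 | 9

Pairs (a,b) with same category, a.stock < b.stock, a.id < b.id.
category groups: Electronics:{7} Garden:{1,3,4} Sports:{2} Tools:{5,6,8,9}
Ordered by (a.id, b.id); first 4.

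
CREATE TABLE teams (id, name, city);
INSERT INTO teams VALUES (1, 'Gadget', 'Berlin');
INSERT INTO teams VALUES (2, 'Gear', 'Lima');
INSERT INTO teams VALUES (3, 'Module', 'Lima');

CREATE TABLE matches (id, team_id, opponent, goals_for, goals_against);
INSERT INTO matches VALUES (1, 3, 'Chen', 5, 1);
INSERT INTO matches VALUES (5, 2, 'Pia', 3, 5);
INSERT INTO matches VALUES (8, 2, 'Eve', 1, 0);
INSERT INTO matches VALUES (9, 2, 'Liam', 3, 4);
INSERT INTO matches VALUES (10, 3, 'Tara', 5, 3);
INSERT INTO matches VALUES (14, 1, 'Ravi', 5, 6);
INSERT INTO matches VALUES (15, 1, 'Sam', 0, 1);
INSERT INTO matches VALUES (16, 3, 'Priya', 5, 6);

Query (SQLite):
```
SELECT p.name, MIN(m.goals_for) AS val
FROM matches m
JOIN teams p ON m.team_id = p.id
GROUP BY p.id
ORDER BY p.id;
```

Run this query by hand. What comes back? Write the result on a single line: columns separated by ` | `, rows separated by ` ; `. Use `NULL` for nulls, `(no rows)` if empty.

Join each matches row to its teams via team_id.
Group joined rows by teams.id; compute MIN(m.goals_for) per group.
  1: ids {14, 15} → MIN(m.goals_for)=0
  2: ids {5, 8, 9} → MIN(m.goals_for)=1
  3: ids {1, 10, 16} → MIN(m.goals_for)=5

Gadget | 0 ; Gear | 1 ; Module | 5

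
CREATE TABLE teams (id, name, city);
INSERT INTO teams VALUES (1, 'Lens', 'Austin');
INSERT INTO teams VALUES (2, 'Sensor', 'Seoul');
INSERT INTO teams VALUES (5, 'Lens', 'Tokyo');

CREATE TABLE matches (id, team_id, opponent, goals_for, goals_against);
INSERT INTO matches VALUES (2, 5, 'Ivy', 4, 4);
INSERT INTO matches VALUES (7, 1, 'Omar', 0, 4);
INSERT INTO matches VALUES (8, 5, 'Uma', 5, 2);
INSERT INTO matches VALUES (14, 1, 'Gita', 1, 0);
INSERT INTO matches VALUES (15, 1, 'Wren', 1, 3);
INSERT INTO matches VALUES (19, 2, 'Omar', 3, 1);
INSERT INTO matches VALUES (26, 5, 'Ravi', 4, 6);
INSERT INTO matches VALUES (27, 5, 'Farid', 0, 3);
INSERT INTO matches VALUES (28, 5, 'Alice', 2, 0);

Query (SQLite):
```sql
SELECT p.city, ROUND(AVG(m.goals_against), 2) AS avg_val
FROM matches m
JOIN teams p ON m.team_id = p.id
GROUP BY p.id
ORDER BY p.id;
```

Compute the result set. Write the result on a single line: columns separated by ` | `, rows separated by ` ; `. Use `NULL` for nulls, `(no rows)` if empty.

Austin | 2.33 ; Seoul | 1 ; Tokyo | 3

Join each matches row to its teams via team_id.
Group joined rows by teams.id; compute ROUND(AVG(m.goals_against), 2) per group.
  1: ids {7, 14, 15} → ROUND(AVG(m.goals_against), 2)=2.33
  2: ids {19} → ROUND(AVG(m.goals_against), 2)=1
  5: ids {2, 8, 26, 27, 28} → ROUND(AVG(m.goals_against), 2)=3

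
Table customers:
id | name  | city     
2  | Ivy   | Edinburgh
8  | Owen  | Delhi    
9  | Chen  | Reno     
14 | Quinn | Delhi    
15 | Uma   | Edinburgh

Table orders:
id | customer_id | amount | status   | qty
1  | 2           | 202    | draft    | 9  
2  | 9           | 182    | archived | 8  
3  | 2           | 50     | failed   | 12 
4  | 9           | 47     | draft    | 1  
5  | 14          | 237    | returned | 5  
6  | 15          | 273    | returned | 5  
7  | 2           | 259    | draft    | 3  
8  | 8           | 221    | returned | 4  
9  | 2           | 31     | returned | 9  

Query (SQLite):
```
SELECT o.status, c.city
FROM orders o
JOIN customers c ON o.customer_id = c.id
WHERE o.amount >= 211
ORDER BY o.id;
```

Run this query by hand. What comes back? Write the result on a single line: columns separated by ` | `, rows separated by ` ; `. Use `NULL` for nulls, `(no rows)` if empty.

returned | Delhi ; returned | Edinburgh ; draft | Edinburgh ; returned | Delhi

Each orders row matches the customers row where customer_id = customers.id.
Then keep rows with o.amount >= 211.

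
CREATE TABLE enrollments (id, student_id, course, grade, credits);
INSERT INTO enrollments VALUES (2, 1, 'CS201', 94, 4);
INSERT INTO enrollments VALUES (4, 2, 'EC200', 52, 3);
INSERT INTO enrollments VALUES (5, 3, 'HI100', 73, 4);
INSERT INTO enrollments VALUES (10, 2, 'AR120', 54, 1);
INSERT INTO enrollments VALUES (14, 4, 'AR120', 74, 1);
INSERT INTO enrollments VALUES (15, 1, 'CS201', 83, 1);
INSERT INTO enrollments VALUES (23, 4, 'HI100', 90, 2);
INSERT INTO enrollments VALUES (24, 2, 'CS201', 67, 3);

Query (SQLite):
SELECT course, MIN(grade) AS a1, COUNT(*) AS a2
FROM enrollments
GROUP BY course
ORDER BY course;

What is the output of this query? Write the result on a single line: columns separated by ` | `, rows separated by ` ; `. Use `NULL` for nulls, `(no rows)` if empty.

Group enrollments by course.
Per group compute: MIN(grade), COUNT(*).
  AR120: ids {10, 14} → MIN(grade)=54, COUNT(*)=2
  CS201: ids {2, 15, 24} → MIN(grade)=67, COUNT(*)=3
  EC200: ids {4} → MIN(grade)=52, COUNT(*)=1
  HI100: ids {5, 23} → MIN(grade)=73, COUNT(*)=2

AR120 | 54 | 2 ; CS201 | 67 | 3 ; EC200 | 52 | 1 ; HI100 | 73 | 2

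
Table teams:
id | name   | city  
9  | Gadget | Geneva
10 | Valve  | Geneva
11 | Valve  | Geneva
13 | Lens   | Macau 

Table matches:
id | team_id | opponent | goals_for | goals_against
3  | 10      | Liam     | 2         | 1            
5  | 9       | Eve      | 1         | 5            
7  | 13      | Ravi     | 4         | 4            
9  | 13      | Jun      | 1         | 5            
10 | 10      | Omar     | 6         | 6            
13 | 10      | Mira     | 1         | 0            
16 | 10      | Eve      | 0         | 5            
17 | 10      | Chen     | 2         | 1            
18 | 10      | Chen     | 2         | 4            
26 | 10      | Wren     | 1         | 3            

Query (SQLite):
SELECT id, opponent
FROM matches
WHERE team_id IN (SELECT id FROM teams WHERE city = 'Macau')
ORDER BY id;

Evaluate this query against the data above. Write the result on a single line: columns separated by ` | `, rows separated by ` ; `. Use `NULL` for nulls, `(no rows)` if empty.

7 | Ravi ; 9 | Jun

Inner query: teams.id where city = 'Macau'.
Outer: keep matches rows whose team_id is in that set.
Inner query → {13}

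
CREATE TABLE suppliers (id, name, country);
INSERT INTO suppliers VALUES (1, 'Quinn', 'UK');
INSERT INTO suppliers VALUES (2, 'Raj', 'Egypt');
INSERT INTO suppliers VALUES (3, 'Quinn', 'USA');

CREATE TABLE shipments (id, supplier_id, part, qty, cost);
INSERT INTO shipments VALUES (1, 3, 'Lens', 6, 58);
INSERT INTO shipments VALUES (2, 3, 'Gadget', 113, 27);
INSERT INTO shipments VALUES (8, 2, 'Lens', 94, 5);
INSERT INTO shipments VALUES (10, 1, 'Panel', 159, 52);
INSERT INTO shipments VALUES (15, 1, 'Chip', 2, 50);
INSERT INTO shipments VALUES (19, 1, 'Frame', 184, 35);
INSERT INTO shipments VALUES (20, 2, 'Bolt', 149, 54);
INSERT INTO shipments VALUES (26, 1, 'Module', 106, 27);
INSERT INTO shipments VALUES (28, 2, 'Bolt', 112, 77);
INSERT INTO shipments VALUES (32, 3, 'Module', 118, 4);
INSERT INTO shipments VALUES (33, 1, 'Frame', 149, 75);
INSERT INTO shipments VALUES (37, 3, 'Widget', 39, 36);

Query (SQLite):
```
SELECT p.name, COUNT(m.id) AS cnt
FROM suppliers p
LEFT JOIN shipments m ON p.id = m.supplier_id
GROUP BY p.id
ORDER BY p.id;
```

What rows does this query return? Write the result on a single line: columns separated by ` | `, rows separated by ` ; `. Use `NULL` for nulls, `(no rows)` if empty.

Quinn | 5 ; Raj | 3 ; Quinn | 4

LEFT JOIN keeps every suppliers row; unmatched ones get NULL for shipments columns.
Group by suppliers.id and compute COUNT(m.id). COUNT(col) of an all-NULL group is 0.
  1: ids {10, 15, 19, 26, 33} → COUNT(m.id)=5
  2: ids {8, 20, 28} → COUNT(m.id)=3
  3: ids {1, 2, 32, 37} → COUNT(m.id)=4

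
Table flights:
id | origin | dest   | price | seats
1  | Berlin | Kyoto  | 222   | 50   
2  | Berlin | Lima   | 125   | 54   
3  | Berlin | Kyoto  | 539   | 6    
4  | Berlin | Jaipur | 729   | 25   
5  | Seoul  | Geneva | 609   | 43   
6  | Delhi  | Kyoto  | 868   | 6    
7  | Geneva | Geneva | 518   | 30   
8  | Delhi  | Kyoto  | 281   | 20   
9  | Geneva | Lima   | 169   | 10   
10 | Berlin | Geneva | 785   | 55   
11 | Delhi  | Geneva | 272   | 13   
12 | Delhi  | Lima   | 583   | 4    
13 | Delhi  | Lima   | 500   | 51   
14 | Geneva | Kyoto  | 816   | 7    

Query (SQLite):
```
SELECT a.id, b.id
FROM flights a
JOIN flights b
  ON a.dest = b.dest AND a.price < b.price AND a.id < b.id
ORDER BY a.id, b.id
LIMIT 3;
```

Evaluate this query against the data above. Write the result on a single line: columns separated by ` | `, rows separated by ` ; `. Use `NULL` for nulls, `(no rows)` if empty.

Pairs (a,b) with same dest, a.price < b.price, a.id < b.id.
dest groups: Geneva:{5,7,10,11} Jaipur:{4} Kyoto:{1,3,6,8,14} Lima:{2,9,12,13}
Ordered by (a.id, b.id); first 3.

1 | 3 ; 1 | 6 ; 1 | 8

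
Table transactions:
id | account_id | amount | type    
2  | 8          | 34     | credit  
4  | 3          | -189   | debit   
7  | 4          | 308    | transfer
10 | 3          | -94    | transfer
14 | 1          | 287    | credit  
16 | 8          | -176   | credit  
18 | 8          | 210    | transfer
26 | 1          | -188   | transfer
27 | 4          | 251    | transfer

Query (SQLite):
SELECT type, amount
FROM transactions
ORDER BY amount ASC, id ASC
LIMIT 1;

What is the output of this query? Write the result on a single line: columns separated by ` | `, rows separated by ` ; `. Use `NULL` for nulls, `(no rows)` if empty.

debit | -189

Sort by amount asc, tiebreak id asc: (-189, id=4), (-188, id=26), (-176, id=16), (-94, id=10) …. Take first 1.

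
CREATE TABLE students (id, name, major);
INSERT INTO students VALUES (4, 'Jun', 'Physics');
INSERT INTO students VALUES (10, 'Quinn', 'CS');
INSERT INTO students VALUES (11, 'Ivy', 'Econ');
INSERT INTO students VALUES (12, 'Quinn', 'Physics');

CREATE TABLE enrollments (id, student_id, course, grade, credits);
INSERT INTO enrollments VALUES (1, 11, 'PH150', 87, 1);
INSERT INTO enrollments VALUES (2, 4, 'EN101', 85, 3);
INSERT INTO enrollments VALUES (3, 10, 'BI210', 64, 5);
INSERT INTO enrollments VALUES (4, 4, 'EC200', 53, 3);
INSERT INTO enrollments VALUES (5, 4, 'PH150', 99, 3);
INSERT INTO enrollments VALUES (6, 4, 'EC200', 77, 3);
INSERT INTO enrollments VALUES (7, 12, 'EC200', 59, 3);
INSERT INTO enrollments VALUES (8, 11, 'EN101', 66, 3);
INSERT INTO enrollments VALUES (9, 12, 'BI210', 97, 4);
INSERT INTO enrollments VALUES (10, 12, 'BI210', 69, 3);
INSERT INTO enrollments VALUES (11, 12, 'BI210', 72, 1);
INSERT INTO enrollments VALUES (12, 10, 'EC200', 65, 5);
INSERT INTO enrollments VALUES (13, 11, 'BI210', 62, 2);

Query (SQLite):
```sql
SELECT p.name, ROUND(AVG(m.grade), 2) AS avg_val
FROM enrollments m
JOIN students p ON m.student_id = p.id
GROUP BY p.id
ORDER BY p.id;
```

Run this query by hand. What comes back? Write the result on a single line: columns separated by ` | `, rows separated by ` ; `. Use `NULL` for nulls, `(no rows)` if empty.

Jun | 78.5 ; Quinn | 64.5 ; Ivy | 71.67 ; Quinn | 74.25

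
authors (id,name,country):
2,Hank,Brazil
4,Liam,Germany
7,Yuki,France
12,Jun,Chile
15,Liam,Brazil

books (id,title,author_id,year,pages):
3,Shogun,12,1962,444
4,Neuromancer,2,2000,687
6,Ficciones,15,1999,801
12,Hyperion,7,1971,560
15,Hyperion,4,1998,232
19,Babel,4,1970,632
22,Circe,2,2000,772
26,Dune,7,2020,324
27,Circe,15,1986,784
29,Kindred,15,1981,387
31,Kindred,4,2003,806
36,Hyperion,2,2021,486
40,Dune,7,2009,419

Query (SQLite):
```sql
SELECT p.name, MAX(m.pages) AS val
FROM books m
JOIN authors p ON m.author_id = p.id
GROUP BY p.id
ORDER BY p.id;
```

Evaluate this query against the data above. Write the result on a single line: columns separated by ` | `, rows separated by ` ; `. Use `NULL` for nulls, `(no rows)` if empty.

Join each books row to its authors via author_id.
Group joined rows by authors.id; compute MAX(m.pages) per group.
  2: ids {4, 22, 36} → MAX(m.pages)=772
  4: ids {15, 19, 31} → MAX(m.pages)=806
  7: ids {12, 26, 40} → MAX(m.pages)=560
  12: ids {3} → MAX(m.pages)=444
  15: ids {6, 27, 29} → MAX(m.pages)=801

Hank | 772 ; Liam | 806 ; Yuki | 560 ; Jun | 444 ; Liam | 801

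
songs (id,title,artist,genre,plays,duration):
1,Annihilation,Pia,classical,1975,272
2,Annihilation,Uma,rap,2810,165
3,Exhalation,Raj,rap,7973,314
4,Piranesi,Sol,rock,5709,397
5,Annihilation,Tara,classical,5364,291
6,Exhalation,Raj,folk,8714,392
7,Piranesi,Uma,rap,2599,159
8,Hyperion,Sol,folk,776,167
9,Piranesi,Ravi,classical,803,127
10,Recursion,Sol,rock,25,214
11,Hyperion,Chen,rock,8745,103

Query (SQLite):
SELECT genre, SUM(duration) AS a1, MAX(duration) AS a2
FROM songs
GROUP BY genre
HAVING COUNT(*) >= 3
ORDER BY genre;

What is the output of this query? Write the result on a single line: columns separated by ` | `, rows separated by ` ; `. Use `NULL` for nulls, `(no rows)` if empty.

classical | 690 | 291 ; rap | 638 | 314 ; rock | 714 | 397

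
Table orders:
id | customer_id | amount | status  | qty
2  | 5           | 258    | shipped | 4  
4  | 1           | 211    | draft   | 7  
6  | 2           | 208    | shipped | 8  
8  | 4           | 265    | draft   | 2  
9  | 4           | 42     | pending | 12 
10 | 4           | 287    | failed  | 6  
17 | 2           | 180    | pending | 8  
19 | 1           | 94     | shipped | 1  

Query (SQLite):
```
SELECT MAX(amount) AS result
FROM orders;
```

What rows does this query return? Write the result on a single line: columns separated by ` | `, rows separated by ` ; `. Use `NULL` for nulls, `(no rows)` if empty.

287

All amount values: [258, 211, 208, 265, 42, 287, 180, 94].
MAX of non-NULL values = 287.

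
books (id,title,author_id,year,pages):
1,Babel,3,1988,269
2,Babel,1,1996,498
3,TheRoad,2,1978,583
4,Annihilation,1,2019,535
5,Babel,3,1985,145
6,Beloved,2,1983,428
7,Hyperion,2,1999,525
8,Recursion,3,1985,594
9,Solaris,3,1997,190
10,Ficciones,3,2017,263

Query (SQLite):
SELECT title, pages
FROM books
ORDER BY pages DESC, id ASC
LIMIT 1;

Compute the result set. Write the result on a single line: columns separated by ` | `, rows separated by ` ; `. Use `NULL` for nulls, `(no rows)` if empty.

Sort by pages desc, tiebreak id asc: (594, id=8), (583, id=3), (535, id=4), (525, id=7) …. Take first 1.

Recursion | 594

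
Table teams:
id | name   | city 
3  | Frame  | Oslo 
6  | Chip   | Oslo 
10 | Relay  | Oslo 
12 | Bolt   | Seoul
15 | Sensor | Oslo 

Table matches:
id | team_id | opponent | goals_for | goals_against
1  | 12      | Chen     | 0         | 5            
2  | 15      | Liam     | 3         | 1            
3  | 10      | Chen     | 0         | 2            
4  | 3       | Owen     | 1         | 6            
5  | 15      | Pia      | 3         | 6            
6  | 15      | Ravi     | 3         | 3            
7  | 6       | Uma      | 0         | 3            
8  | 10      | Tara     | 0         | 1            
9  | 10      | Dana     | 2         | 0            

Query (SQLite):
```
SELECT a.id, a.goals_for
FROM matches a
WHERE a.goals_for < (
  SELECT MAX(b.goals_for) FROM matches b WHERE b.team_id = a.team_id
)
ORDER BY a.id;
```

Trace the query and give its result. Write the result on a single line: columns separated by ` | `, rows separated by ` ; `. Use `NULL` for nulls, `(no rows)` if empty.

3 | 0 ; 8 | 0

For each matches row a, compute MAX(goals_for) over rows sharing a.team_id.
Keep row a if a.goals_for < that per-group MAX.
  team_id=3: MAX(goals_for) = 1
  team_id=6: MAX(goals_for) = 0
  team_id=10: MAX(goals_for) = 2
  team_id=12: MAX(goals_for) = 0
  team_id=15: MAX(goals_for) = 3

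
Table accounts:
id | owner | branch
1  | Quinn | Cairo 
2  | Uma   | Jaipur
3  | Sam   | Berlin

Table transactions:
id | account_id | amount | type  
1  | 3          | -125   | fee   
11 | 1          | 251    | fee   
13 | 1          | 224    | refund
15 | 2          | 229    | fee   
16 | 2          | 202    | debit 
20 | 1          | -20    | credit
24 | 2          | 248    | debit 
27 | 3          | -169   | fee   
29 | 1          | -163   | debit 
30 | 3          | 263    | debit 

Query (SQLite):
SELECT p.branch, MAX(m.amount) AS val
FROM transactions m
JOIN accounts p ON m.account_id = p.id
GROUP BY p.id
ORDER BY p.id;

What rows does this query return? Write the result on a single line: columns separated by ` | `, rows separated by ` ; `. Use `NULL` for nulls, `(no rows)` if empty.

Cairo | 251 ; Jaipur | 248 ; Berlin | 263

Join each transactions row to its accounts via account_id.
Group joined rows by accounts.id; compute MAX(m.amount) per group.
  1: ids {11, 13, 20, 29} → MAX(m.amount)=251
  2: ids {15, 16, 24} → MAX(m.amount)=248
  3: ids {1, 27, 30} → MAX(m.amount)=263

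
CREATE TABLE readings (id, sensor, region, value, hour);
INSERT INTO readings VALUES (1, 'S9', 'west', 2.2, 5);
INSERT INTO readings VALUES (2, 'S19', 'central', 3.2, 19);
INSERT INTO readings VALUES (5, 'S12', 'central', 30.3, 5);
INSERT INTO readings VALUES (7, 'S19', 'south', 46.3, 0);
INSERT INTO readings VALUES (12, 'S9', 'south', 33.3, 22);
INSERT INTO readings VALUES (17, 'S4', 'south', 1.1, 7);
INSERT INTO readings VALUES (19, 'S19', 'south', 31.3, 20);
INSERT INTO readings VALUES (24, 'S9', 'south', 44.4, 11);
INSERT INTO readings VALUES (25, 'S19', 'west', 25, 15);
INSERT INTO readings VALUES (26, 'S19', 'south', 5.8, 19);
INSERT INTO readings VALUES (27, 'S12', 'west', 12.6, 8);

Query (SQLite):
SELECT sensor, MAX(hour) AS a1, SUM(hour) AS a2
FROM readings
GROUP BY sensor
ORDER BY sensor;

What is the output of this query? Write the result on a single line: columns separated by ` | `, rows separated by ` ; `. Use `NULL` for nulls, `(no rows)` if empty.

S12 | 8 | 13 ; S19 | 20 | 73 ; S4 | 7 | 7 ; S9 | 22 | 38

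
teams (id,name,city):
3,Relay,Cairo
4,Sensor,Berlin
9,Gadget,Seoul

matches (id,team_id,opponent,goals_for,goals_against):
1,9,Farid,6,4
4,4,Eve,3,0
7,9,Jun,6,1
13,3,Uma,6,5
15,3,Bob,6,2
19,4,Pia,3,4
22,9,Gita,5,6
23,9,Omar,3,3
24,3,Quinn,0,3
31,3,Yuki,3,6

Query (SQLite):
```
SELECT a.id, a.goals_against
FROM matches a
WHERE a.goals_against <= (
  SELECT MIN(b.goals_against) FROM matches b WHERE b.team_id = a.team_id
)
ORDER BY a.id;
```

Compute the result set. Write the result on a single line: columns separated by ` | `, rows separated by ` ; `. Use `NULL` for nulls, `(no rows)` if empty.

4 | 0 ; 7 | 1 ; 15 | 2

For each matches row a, compute MIN(goals_against) over rows sharing a.team_id.
Keep row a if a.goals_against <= that per-group MIN.
  team_id=3: MIN(goals_against) = 2
  team_id=4: MIN(goals_against) = 0
  team_id=9: MIN(goals_against) = 1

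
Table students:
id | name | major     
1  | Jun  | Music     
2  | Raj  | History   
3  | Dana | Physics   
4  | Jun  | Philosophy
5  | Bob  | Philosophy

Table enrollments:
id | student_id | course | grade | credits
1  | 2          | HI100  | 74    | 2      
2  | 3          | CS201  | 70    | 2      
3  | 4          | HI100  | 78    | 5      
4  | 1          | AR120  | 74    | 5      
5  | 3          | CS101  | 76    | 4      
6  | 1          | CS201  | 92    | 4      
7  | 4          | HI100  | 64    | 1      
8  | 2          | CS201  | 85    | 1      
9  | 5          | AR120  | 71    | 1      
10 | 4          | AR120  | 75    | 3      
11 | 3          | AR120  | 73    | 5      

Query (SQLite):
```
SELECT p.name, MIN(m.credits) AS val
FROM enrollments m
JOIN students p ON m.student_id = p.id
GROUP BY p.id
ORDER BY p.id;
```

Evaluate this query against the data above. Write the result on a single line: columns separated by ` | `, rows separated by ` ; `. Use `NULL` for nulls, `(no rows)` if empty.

Join each enrollments row to its students via student_id.
Group joined rows by students.id; compute MIN(m.credits) per group.
  1: ids {4, 6} → MIN(m.credits)=4
  2: ids {1, 8} → MIN(m.credits)=1
  3: ids {2, 5, 11} → MIN(m.credits)=2
  4: ids {3, 7, 10} → MIN(m.credits)=1
  5: ids {9} → MIN(m.credits)=1

Jun | 4 ; Raj | 1 ; Dana | 2 ; Jun | 1 ; Bob | 1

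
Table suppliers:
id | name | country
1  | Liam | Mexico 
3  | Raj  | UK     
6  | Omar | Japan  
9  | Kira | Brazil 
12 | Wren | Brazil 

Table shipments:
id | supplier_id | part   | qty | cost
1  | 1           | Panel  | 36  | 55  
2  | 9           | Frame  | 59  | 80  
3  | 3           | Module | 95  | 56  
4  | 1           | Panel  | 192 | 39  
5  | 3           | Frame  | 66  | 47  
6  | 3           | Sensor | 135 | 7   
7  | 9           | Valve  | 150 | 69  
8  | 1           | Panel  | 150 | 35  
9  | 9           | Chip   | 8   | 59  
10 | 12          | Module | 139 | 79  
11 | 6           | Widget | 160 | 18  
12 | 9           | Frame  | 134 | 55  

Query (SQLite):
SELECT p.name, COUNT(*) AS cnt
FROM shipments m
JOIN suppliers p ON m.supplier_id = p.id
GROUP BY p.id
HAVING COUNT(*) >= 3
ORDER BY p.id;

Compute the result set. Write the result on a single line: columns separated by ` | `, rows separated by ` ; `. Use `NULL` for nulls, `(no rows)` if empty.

Join each shipments row to its suppliers via supplier_id.
Group joined rows by suppliers.id; compute COUNT(*) per group.
HAVING: keep groups with count ≥ 3.
  1: ids {1, 4, 8} → COUNT(*)=3
  3: ids {3, 5, 6} → COUNT(*)=3
  6: ids {11} → COUNT(*)=1
  9: ids {2, 7, 9, 12} → COUNT(*)=4
  12: ids {10} → COUNT(*)=1

Liam | 3 ; Raj | 3 ; Kira | 4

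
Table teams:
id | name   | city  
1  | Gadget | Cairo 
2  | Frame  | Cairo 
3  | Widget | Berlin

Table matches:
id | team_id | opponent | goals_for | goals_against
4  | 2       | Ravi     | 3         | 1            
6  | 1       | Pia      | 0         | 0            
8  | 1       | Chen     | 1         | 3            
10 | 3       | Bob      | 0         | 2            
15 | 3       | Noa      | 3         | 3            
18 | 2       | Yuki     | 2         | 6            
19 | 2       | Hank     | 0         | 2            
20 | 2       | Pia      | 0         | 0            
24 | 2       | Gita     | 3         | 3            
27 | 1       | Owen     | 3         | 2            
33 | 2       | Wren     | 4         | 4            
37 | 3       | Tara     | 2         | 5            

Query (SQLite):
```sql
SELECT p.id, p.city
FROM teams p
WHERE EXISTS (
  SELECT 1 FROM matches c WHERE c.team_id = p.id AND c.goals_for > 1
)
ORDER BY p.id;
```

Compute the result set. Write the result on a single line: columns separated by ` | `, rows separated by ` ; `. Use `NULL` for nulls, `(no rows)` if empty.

For each teams row, check whether any matches with matching team_id has goals_for > 1.
Keep rows where that is true.

1 | Cairo ; 2 | Cairo ; 3 | Berlin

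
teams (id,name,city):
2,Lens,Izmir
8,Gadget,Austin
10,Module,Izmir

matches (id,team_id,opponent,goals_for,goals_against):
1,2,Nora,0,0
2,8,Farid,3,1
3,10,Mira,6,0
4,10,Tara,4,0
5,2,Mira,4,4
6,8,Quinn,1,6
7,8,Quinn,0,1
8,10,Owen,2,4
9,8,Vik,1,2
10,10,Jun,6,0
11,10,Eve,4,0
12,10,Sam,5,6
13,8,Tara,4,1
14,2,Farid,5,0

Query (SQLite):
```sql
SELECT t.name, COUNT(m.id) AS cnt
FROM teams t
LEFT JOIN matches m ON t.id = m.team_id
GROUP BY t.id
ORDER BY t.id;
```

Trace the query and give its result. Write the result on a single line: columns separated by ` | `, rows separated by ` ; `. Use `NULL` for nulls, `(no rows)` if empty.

LEFT JOIN keeps every teams row; unmatched ones get NULL for matches columns.
Group by teams.id and compute COUNT(m.id). COUNT(col) of an all-NULL group is 0.
  2: ids {1, 5, 14} → COUNT(m.id)=3
  8: ids {2, 6, 7, 9, 13} → COUNT(m.id)=5
  10: ids {3, 4, 8, 10, 11, 12} → COUNT(m.id)=6

Lens | 3 ; Gadget | 5 ; Module | 6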